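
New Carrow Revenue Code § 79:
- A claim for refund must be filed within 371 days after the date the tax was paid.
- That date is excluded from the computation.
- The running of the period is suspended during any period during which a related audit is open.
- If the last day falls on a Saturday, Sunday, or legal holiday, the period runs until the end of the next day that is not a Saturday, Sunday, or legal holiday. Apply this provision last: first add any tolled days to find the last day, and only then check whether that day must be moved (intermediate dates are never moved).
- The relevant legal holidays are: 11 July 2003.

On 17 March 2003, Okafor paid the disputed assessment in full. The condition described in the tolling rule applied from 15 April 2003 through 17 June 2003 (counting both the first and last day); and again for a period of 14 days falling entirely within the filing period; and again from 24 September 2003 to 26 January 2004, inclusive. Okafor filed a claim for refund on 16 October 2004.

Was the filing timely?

No

371 days after 17 March 2003 is March 22, 2004.
From April 15, 2003 through June 17, 2003 inclusive is 64 days; tolling adds 64 days: March 22, 2004 + 64 days = May 25, 2004.
Tolling adds 14 days: May 25, 2004 + 14 days = June 8, 2004.
From September 24, 2003 through January 26, 2004 inclusive is 125 days; tolling adds 125 days: June 8, 2004 + 125 days = October 11, 2004.
October 11, 2004 is a Monday and not a legal holiday, so no extension applies.
The deadline is October 11, 2004; the filing on October 16, 2004 is after that date.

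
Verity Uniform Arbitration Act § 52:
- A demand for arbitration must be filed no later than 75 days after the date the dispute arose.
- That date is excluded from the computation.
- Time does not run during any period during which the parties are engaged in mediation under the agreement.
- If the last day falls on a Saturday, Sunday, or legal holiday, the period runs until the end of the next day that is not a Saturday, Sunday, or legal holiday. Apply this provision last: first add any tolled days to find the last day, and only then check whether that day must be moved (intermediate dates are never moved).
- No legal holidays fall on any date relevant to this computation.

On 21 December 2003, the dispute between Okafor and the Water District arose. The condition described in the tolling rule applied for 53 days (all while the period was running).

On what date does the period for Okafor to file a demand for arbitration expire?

75 days after 21 December 2003 is March 5, 2004.
Tolling adds 53 days: March 5, 2004 + 53 days = April 27, 2004.
April 27, 2004 is a Tuesday and not a legal holiday, so no extension applies.

April 27, 2004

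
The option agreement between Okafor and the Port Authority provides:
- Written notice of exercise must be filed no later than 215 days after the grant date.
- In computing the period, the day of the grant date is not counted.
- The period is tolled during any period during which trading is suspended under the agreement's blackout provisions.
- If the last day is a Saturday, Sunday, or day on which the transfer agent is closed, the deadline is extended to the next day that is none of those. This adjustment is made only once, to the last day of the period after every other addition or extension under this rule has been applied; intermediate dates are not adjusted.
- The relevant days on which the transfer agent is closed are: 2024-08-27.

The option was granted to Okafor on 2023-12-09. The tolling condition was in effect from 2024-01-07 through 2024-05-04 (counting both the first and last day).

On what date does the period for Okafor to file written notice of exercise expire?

November 7, 2024

215 days after 2023-12-09 is July 11, 2024.
From January 7, 2024 through May 4, 2024 inclusive is 119 days; tolling adds 119 days: July 11, 2024 + 119 days = November 7, 2024.
November 7, 2024 is a Thursday and not a day on which the transfer agent is closed, so no extension applies.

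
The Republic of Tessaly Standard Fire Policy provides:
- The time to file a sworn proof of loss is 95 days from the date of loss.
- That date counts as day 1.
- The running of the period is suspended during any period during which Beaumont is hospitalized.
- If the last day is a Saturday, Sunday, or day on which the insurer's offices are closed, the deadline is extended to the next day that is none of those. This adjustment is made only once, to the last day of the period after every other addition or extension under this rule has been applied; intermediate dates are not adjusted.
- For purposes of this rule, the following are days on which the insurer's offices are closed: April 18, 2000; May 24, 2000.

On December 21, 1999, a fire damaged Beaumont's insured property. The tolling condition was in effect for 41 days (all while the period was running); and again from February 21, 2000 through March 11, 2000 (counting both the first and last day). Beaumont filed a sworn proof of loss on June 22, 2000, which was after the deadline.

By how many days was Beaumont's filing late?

28 days

Counting December 21, 1999 as day 1, day 95 is March 24, 2000.
Tolling adds 41 days: March 24, 2000 + 41 days = May 4, 2000.
From February 21, 2000 through March 11, 2000 inclusive is 20 days; tolling adds 20 days: May 4, 2000 + 20 days = May 24, 2000.
May 24, 2000 is a listed holiday. The next qualifying day is May 25, 2000.
The deadline is May 25, 2000; from May 25, 2000 to June 22, 2000 is 28 days.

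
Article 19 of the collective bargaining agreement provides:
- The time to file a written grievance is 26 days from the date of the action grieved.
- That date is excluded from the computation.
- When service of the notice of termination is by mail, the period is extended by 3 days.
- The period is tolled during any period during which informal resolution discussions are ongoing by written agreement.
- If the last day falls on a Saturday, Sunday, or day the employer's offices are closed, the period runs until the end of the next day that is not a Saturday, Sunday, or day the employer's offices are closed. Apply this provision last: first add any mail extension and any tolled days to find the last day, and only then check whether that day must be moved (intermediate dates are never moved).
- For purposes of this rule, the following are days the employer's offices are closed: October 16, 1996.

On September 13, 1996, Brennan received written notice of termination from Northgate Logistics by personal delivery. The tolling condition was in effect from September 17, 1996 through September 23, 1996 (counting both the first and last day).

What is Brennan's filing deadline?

October 17, 1996

26 days after September 13, 1996 is October 9, 1996.
Service was not by mail, so no mail extension applies.
From September 17, 1996 through September 23, 1996 inclusive is 7 days; tolling adds 7 days: October 9, 1996 + 7 days = October 16, 1996.
October 16, 1996 is a listed holiday. The next qualifying day is October 17, 1996.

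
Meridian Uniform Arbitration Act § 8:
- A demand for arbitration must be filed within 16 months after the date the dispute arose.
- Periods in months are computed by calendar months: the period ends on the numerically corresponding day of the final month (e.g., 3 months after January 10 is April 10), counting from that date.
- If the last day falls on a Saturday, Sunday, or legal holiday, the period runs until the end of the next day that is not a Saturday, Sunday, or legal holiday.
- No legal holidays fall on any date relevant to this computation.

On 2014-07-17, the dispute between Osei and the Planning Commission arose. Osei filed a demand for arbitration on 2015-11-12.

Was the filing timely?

Yes

16 months after 2014-07-17 is November 17, 2015.
November 17, 2015 is a Tuesday and not a legal holiday, so no extension applies.
The deadline is November 17, 2015; the filing on November 12, 2015 is on or before that date.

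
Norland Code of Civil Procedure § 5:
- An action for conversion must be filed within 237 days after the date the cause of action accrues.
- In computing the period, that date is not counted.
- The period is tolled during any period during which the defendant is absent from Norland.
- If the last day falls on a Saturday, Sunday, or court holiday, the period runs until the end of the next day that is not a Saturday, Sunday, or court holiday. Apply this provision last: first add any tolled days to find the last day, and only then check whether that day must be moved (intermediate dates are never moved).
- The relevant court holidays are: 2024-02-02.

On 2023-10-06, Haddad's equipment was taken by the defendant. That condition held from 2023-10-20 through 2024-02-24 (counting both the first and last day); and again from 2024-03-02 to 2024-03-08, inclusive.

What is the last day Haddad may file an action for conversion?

October 14, 2024

237 days after 2023-10-06 is May 30, 2024.
From October 20, 2023 through February 24, 2024 inclusive is 128 days; tolling adds 128 days: May 30, 2024 + 128 days = October 5, 2024.
From March 2, 2024 through March 8, 2024 inclusive is 7 days; tolling adds 7 days: October 5, 2024 + 7 days = October 12, 2024.
October 12, 2024 is Saturday; October 13, 2024 is Sunday. The next qualifying day is October 14, 2024.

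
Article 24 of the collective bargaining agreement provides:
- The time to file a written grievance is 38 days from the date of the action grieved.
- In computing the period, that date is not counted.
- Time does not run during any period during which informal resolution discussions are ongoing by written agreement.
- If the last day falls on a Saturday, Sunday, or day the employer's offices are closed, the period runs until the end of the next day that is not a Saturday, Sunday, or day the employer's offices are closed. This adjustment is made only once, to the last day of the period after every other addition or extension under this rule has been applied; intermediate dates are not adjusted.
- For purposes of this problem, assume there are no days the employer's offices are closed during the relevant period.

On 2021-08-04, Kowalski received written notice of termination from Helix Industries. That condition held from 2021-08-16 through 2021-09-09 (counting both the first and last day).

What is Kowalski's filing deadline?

38 days after 2021-08-04 is September 11, 2021.
From August 16, 2021 through September 9, 2021 inclusive is 25 days; tolling adds 25 days: September 11, 2021 + 25 days = October 6, 2021.
October 6, 2021 is a Wednesday and not a day the employer's offices are closed, so no extension applies.

October 6, 2021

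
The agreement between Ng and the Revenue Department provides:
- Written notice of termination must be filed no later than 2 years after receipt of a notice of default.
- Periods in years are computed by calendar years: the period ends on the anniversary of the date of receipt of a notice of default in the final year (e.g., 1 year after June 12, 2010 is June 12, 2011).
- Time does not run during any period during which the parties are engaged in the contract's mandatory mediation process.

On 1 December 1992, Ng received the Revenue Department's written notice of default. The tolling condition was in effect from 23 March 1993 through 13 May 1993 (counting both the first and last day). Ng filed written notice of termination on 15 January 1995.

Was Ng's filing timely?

Yes

2 years after 1 December 1992 is December 1, 1994.
From March 23, 1993 through May 13, 1993 inclusive is 52 days; tolling adds 52 days: December 1, 1994 + 52 days = January 22, 1995.
The deadline is January 22, 1995; the filing on January 15, 1995 is on or before that date.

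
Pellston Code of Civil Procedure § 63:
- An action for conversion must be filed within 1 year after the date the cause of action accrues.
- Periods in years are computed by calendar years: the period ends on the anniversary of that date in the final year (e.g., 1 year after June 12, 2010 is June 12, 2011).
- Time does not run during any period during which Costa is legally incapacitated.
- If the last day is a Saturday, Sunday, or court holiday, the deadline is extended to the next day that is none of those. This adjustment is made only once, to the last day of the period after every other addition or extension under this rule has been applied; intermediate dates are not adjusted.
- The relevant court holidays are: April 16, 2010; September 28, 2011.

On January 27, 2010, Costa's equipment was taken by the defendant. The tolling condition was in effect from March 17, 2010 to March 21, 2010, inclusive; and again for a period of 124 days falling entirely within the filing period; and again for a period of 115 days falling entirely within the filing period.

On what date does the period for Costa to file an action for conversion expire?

1 year after January 27, 2010 is January 27, 2011.
From March 17, 2010 through March 21, 2010 inclusive is 5 days; tolling adds 5 days: January 27, 2011 + 5 days = February 1, 2011.
Tolling adds 124 days: February 1, 2011 + 124 days = June 5, 2011.
Tolling adds 115 days: June 5, 2011 + 115 days = September 28, 2011.
September 28, 2011 is a listed holiday. The next qualifying day is September 29, 2011.

September 29, 2011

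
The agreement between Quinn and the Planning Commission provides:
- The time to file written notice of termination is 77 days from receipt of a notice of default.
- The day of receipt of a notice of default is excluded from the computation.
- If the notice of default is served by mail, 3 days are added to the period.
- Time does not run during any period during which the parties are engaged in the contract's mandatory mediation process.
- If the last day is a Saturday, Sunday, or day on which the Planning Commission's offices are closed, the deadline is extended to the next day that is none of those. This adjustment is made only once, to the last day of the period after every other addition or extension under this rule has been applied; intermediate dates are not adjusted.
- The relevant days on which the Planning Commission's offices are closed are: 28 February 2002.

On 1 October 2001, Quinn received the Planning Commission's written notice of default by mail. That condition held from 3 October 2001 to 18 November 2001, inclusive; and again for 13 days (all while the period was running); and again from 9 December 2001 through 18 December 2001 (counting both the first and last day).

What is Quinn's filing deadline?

77 days after 1 October 2001 is December 17, 2001.
Service was by mail, adding 3 days: December 17, 2001 + 3 days = December 20, 2001.
From October 3, 2001 through November 18, 2001 inclusive is 47 days; tolling adds 47 days: December 20, 2001 + 47 days = February 5, 2002.
Tolling adds 13 days: February 5, 2002 + 13 days = February 18, 2002.
From December 9, 2001 through December 18, 2001 inclusive is 10 days; tolling adds 10 days: February 18, 2002 + 10 days = February 28, 2002.
February 28, 2002 is a listed holiday. The next qualifying day is March 1, 2002.

March 1, 2002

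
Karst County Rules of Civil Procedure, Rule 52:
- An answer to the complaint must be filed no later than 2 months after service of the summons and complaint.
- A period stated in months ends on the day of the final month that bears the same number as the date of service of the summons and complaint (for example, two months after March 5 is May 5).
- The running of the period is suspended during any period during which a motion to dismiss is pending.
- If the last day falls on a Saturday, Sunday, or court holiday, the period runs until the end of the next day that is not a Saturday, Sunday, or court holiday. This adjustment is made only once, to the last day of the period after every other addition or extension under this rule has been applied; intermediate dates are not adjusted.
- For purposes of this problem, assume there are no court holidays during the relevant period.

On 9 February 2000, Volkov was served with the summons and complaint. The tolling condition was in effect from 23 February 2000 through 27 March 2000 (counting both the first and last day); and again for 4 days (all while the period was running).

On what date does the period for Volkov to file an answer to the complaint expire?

2 months after 9 February 2000 is April 9, 2000.
From February 23, 2000 through March 27, 2000 inclusive is 34 days; tolling adds 34 days: April 9, 2000 + 34 days = May 13, 2000.
Tolling adds 4 days: May 13, 2000 + 4 days = May 17, 2000.
May 17, 2000 is a Wednesday and not a court holiday, so no extension applies.

May 17, 2000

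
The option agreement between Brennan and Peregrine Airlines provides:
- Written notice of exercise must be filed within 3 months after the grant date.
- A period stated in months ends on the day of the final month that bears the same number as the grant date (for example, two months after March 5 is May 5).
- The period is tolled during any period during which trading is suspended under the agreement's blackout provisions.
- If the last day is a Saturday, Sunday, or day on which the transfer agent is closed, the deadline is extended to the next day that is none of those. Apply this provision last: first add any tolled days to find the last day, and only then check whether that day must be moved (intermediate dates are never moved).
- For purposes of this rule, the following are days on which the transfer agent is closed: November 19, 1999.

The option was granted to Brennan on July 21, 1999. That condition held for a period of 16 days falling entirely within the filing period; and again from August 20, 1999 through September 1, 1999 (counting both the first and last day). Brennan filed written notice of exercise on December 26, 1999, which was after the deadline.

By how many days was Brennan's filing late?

3 months after July 21, 1999 is October 21, 1999.
Tolling adds 16 days: October 21, 1999 + 16 days = November 6, 1999.
From August 20, 1999 through September 1, 1999 inclusive is 13 days; tolling adds 13 days: November 6, 1999 + 13 days = November 19, 1999.
November 19, 1999 is a listed holiday; November 20, 1999 is Saturday; November 21, 1999 is Sunday. The next qualifying day is November 22, 1999.
The deadline is November 22, 1999; from November 22, 1999 to December 26, 1999 is 34 days.

34 days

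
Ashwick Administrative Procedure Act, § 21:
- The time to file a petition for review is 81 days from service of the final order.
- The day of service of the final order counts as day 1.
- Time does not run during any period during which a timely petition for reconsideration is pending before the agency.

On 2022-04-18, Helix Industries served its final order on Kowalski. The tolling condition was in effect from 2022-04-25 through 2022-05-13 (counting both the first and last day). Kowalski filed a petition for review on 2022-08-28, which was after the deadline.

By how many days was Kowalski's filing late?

33 days

Counting 2022-04-18 as day 1, day 81 is July 7, 2022.
From April 25, 2022 through May 13, 2022 inclusive is 19 days; tolling adds 19 days: July 7, 2022 + 19 days = July 26, 2022.
The deadline is July 26, 2022; from July 26, 2022 to August 28, 2022 is 33 days.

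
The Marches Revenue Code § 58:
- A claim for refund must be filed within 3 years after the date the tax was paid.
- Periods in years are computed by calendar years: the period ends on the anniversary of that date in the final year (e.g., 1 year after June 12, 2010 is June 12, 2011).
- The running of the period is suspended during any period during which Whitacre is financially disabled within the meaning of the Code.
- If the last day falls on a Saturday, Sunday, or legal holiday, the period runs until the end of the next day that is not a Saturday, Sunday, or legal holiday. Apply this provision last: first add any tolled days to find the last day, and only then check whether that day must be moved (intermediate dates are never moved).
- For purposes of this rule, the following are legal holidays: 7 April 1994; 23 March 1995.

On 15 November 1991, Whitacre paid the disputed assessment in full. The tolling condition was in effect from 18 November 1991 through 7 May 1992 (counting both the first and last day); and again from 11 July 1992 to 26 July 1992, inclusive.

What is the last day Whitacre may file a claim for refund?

May 22, 1995

3 years after 15 November 1991 is November 15, 1994.
From November 18, 1991 through May 7, 1992 inclusive is 172 days; tolling adds 172 days: November 15, 1994 + 172 days = May 6, 1995.
From July 11, 1992 through July 26, 1992 inclusive is 16 days; tolling adds 16 days: May 6, 1995 + 16 days = May 22, 1995.
May 22, 1995 is a Monday and not a legal holiday, so no extension applies.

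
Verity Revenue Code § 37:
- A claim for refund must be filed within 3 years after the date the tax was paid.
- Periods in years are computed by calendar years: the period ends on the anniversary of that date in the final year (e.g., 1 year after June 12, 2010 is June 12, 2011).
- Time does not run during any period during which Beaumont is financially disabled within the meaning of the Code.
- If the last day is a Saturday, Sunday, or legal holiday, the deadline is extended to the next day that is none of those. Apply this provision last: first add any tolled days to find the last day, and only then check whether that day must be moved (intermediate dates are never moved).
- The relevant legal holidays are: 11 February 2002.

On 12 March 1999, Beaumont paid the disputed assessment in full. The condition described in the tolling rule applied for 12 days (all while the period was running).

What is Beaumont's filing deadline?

March 25, 2002

3 years after 12 March 1999 is March 12, 2002.
Tolling adds 12 days: March 12, 2002 + 12 days = March 24, 2002.
March 24, 2002 is Sunday. The next qualifying day is March 25, 2002.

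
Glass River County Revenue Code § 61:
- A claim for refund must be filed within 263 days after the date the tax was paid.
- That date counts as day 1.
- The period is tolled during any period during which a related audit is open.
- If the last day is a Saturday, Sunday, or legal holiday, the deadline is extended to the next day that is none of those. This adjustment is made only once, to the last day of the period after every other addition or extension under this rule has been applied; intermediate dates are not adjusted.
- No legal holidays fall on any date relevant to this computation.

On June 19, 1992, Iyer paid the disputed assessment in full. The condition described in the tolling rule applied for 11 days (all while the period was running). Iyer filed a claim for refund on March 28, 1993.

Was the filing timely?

No

Counting June 19, 1992 as day 1, day 263 is March 8, 1993.
Tolling adds 11 days: March 8, 1993 + 11 days = March 19, 1993.
March 19, 1993 is a Friday and not a legal holiday, so no extension applies.
The deadline is March 19, 1993; the filing on March 28, 1993 is after that date.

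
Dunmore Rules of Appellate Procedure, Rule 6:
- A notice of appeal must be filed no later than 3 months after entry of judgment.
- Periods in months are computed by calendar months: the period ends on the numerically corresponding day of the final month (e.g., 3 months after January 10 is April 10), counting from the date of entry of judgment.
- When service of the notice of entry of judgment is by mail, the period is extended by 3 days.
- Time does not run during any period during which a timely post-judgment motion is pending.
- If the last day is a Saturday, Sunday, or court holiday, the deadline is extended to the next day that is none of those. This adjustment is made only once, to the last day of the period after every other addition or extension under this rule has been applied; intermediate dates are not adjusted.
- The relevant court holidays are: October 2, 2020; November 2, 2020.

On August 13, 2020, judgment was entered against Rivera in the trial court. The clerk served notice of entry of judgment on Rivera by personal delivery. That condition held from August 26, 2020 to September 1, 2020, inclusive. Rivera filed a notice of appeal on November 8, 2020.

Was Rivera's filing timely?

Yes

3 months after August 13, 2020 is November 13, 2020.
Service was not by mail, so no mail extension applies.
From August 26, 2020 through September 1, 2020 inclusive is 7 days; tolling adds 7 days: November 13, 2020 + 7 days = November 20, 2020.
November 20, 2020 is a Friday and not a court holiday, so no extension applies.
The deadline is November 20, 2020; the filing on November 8, 2020 is on or before that date.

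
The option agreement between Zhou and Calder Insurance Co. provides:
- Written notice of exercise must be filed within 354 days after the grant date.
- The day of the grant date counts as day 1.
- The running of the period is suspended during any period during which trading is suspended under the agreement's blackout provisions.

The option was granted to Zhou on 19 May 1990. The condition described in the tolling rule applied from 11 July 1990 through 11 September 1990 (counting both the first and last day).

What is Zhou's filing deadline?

Counting 19 May 1990 as day 1, day 354 is May 7, 1991.
From July 11, 1990 through September 11, 1990 inclusive is 63 days; tolling adds 63 days: May 7, 1991 + 63 days = July 9, 1991.

July 9, 1991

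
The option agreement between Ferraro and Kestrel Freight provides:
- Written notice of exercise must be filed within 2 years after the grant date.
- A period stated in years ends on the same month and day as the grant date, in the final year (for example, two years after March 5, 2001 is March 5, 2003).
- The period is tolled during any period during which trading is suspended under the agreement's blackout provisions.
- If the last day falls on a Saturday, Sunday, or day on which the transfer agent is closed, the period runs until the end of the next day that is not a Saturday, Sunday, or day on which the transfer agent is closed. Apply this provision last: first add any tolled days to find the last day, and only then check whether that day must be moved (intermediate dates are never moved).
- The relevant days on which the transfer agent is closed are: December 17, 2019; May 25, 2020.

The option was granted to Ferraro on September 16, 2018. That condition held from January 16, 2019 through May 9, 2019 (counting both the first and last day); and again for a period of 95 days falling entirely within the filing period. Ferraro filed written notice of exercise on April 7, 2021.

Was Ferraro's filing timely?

Yes

2 years after September 16, 2018 is September 16, 2020.
From January 16, 2019 through May 9, 2019 inclusive is 114 days; tolling adds 114 days: September 16, 2020 + 114 days = January 8, 2021.
Tolling adds 95 days: January 8, 2021 + 95 days = April 13, 2021.
April 13, 2021 is a Tuesday and not a day on which the transfer agent is closed, so no extension applies.
The deadline is April 13, 2021; the filing on April 7, 2021 is on or before that date.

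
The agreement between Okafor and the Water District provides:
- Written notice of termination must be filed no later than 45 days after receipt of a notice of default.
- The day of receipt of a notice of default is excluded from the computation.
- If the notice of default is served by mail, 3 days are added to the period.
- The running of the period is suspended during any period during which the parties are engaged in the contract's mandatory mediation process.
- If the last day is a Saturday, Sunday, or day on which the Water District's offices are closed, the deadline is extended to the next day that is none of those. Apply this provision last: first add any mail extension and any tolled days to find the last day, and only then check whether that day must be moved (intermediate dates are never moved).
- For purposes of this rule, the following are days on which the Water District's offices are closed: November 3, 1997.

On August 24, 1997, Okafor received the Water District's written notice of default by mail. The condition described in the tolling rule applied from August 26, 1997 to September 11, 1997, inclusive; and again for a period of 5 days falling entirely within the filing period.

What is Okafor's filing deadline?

November 4, 1997

45 days after August 24, 1997 is October 8, 1997.
Service was by mail, adding 3 days: October 8, 1997 + 3 days = October 11, 1997.
From August 26, 1997 through September 11, 1997 inclusive is 17 days; tolling adds 17 days: October 11, 1997 + 17 days = October 28, 1997.
Tolling adds 5 days: October 28, 1997 + 5 days = November 2, 1997.
November 2, 1997 is Sunday; November 3, 1997 is a listed holiday. The next qualifying day is November 4, 1997.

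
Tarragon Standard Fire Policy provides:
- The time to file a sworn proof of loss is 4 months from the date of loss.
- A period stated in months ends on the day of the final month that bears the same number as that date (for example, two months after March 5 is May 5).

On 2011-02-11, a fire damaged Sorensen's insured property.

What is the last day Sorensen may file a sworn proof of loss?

4 months after 2011-02-11 is June 11, 2011.

June 11, 2011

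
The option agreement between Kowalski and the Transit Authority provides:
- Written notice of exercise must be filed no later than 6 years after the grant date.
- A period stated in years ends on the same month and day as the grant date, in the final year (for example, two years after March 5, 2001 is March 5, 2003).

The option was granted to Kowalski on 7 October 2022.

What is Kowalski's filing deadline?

6 years after 7 October 2022 is October 7, 2028.

October 7, 2028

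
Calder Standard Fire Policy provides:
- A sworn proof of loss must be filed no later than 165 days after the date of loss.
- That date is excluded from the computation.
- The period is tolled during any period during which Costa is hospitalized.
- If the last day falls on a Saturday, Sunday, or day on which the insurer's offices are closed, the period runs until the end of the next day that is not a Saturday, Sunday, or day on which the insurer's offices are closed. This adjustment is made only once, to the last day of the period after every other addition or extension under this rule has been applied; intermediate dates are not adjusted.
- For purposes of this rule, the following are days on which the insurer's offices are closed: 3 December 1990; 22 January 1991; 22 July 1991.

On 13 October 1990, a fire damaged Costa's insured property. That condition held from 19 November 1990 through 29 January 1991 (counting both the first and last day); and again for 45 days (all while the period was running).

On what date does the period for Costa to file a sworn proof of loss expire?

July 23, 1991

165 days after 13 October 1990 is March 27, 1991.
From November 19, 1990 through January 29, 1991 inclusive is 72 days; tolling adds 72 days: March 27, 1991 + 72 days = June 7, 1991.
Tolling adds 45 days: June 7, 1991 + 45 days = July 22, 1991.
July 22, 1991 is a listed holiday. The next qualifying day is July 23, 1991.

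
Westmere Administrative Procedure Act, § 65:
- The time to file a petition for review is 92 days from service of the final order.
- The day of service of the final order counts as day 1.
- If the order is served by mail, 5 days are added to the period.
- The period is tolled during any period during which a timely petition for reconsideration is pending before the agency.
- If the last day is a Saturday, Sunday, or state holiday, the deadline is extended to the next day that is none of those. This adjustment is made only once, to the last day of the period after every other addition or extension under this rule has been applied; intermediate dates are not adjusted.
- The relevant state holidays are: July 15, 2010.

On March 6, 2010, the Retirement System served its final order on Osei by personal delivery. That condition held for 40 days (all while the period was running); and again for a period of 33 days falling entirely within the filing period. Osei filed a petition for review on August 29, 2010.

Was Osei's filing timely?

Counting March 6, 2010 as day 1, day 92 is June 5, 2010.
Service was not by mail, so no mail extension applies.
Tolling adds 40 days: June 5, 2010 + 40 days = July 15, 2010.
Tolling adds 33 days: July 15, 2010 + 33 days = August 17, 2010.
August 17, 2010 is a Tuesday and not a state holiday, so no extension applies.
The deadline is August 17, 2010; the filing on August 29, 2010 is after that date.

No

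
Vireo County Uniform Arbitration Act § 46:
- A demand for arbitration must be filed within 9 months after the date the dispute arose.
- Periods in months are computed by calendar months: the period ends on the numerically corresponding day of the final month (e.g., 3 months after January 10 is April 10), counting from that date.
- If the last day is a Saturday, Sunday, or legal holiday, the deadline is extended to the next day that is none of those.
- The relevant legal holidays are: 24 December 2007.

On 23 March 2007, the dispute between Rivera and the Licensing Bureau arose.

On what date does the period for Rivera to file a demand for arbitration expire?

December 25, 2007

9 months after 23 March 2007 is December 23, 2007.
December 23, 2007 is Sunday; December 24, 2007 is a listed holiday. The next qualifying day is December 25, 2007.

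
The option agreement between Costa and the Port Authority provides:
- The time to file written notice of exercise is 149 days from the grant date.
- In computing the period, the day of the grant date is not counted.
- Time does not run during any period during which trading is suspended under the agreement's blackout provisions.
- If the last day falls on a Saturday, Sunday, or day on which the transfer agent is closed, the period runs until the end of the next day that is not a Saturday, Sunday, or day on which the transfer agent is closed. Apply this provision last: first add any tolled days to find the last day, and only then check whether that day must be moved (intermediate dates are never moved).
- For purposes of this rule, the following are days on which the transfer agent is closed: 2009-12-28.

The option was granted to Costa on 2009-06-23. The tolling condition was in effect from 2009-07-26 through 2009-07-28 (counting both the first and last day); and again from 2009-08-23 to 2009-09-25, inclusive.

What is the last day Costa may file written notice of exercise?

December 29, 2009

149 days after 2009-06-23 is November 19, 2009.
From July 26, 2009 through July 28, 2009 inclusive is 3 days; tolling adds 3 days: November 19, 2009 + 3 days = November 22, 2009.
From August 23, 2009 through September 25, 2009 inclusive is 34 days; tolling adds 34 days: November 22, 2009 + 34 days = December 26, 2009.
December 26, 2009 is Saturday; December 27, 2009 is Sunday; December 28, 2009 is a listed holiday. The next qualifying day is December 29, 2009.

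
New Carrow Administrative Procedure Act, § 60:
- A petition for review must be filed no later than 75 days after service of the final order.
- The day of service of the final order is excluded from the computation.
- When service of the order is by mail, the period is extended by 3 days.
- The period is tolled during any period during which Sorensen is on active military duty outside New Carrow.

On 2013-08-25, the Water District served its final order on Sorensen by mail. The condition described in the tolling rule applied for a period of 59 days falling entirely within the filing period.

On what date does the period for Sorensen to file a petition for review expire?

75 days after 2013-08-25 is November 8, 2013.
Service was by mail, adding 3 days: November 8, 2013 + 3 days = November 11, 2013.
Tolling adds 59 days: November 11, 2013 + 59 days = January 9, 2014.

January 9, 2014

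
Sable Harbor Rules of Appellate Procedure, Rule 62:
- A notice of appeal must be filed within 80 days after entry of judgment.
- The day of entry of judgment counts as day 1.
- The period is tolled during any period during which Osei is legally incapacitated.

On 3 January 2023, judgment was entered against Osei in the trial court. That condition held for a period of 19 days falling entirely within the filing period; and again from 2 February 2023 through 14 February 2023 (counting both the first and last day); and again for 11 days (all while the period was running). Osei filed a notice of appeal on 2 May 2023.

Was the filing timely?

Counting 3 January 2023 as day 1, day 80 is March 23, 2023.
Tolling adds 19 days: March 23, 2023 + 19 days = April 11, 2023.
From February 2, 2023 through February 14, 2023 inclusive is 13 days; tolling adds 13 days: April 11, 2023 + 13 days = April 24, 2023.
Tolling adds 11 days: April 24, 2023 + 11 days = May 5, 2023.
The deadline is May 5, 2023; the filing on May 2, 2023 is on or before that date.

Yes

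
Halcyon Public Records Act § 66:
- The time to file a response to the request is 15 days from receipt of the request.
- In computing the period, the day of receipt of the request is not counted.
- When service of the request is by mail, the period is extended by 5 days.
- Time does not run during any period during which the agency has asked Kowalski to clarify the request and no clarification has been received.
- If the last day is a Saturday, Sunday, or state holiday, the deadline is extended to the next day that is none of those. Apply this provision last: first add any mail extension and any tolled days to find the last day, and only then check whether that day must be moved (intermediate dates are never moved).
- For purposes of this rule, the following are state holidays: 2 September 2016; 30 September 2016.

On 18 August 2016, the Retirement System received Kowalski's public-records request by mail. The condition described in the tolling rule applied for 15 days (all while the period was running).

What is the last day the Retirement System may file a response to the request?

September 22, 2016

15 days after 18 August 2016 is September 2, 2016.
Service was by mail, adding 5 days: September 2, 2016 + 5 days = September 7, 2016.
Tolling adds 15 days: September 7, 2016 + 15 days = September 22, 2016.
September 22, 2016 is a Thursday and not a state holiday, so no extension applies.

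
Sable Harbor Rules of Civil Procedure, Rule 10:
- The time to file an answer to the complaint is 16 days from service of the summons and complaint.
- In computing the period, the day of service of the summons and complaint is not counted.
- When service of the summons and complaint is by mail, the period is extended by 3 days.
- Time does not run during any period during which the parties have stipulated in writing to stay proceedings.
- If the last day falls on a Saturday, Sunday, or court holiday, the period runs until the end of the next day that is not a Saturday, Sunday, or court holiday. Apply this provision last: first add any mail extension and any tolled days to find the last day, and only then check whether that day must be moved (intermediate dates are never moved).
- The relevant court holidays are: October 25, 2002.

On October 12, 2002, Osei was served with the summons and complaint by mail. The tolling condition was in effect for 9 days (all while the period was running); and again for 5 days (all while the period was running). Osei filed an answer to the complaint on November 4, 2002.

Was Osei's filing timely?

16 days after October 12, 2002 is October 28, 2002.
Service was by mail, adding 3 days: October 28, 2002 + 3 days = October 31, 2002.
Tolling adds 9 days: October 31, 2002 + 9 days = November 9, 2002.
Tolling adds 5 days: November 9, 2002 + 5 days = November 14, 2002.
November 14, 2002 is a Thursday and not a court holiday, so no extension applies.
The deadline is November 14, 2002; the filing on November 4, 2002 is on or before that date.

Yes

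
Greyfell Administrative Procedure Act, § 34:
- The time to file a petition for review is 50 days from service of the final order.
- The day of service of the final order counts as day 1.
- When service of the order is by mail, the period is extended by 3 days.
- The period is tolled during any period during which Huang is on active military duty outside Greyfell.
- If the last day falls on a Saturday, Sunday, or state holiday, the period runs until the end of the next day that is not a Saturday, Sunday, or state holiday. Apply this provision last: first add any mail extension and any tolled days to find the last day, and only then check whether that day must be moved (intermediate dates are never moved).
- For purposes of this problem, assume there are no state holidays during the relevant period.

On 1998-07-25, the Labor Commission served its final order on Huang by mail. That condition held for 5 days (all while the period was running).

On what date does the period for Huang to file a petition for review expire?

Counting 1998-07-25 as day 1, day 50 is September 12, 1998.
Service was by mail, adding 3 days: September 12, 1998 + 3 days = September 15, 1998.
Tolling adds 5 days: September 15, 1998 + 5 days = September 20, 1998.
September 20, 1998 is Sunday. The next qualifying day is September 21, 1998.

September 21, 1998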